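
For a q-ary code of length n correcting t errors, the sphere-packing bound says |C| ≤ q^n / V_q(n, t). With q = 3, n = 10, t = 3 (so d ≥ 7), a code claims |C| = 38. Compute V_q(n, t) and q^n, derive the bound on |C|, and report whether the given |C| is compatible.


V_q(n, t) = 1161, q^n = 59049, Hamming bound = 50, |C| = 38 ≤ bound (satisfied).

Step 1: Compute V_q(n, t) = Σ_{j=0}^3 C(n, j) (q−1)^j.
  j = 0: C(10,0)·(2)^0 = 1·1 = 1.
  j = 1: C(10,1)·(2)^1 = 10·2 = 20.
  j = 2: C(10,2)·(2)^2 = 45·4 = 180.
  j = 3: C(10,3)·(2)^3 = 120·8 = 960.
  V_q(n, t) = 1 + 20 + 180 + 960 = 1161.
Step 2: q^n = 3^10 = 59049.
Step 3: Hamming bound ⌊q^n / V_q(n,t)⌋ = ⌊59049/1161⌋ = 50.
Step 4: Compare |C| = 38 to 50: satisfied.
The claimed |C| lies below the Hamming bound.


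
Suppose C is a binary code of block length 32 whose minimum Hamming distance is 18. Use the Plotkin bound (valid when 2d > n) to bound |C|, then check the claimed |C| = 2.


Plotkin bound M ≤ 8; given |C| = 2 ≤ bound (satisfied).

Check applicability: 2d = 36, n = 32.
2d − n = 4 > 0, so Plotkin applies.
Compute d/(2d−n) = 18/4 ≈ 4.5000.
⌊d/(2d−n)⌋ = 4.
Plotkin bound: M ≤ 2·4 = 8.
Given |C| = 2, check: satisfied.
This |C| is below the Plotkin bound.


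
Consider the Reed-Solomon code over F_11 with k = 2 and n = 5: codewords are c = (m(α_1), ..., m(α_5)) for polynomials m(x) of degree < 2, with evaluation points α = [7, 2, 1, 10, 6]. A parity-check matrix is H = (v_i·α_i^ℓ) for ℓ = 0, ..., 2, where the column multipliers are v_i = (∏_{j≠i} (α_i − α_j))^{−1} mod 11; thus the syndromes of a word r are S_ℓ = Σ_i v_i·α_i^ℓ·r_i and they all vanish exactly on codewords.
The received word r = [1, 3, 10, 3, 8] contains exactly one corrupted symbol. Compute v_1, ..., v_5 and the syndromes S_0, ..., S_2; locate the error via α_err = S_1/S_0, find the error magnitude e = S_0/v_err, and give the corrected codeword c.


S = (2, 9, 2), error at position 4, error magnitude e = 1, c = [1, 3, 10, 2, 8].

Step 1: column multipliers v_i = (∏_{j≠i}(α_i − α_j))^{−1} mod 11.
  i = 1 (α = 7): (7−2)(7−1)(7−10)(7−6) = 5·6·(−3)·1 = −90 ≡ 9, so v_1 = 9^{−1} = 5 (mod 11).
  i = 2 (α = 2): (2−7)(2−1)(2−10)(2−6) = (−5)·1·(−8)·(−4) = −160 ≡ 5, so v_2 = 5^{−1} = 9 (mod 11).
  i = 3 (α = 1): (1−7)(1−2)(1−10)(1−6) = (−6)·(−1)·(−9)·(−5) = 270 ≡ 6, so v_3 = 6^{−1} = 2 (mod 11).
  i = 4 (α = 10): (10−7)(10−2)(10−1)(10−6) = 3·8·9·4 = 864 ≡ 6, so v_4 = 6^{−1} = 2 (mod 11).
  i = 5 (α = 6): (6−7)(6−2)(6−1)(6−10) = (−1)·4·5·(−4) = 80 ≡ 3, so v_5 = 3^{−1} = 4 (mod 11).
  v = [5, 9, 2, 2, 4].
Step 2: syndromes of r = [1, 3, 10, 3, 8] (all sums mod 11).
  S_0 = Σ v_i r_i = 5·1 + 9·3 + 2·10 + 2·3 + 4·8 = 90 ≡ 2.
  S_1 = Σ v_i α_i r_i = 5·7·1 + 9·2·3 + 2·1·10 + 2·10·3 + 4·6·8 = 361 ≡ 9.
  α_i^2 mod 11 = [5, 4, 1, 1, 3].
  S_2 = Σ v_i α_i^2 r_i = 5·5·1 + 9·4·3 + 2·1·10 + 2·1·3 + 4·3·8 = 255 ≡ 2.
  S = (2, 9, 2) ≠ 0, so r is not a codeword (an error is present).
Step 3: locate the error. For a single error e at position i, S_ℓ = v_i·e·α_i^ℓ, so α_err = S_1/S_0.
  S_0^{−1} = 2^{−1} = 6 (mod 11), so α_err = 9·6 = 54 ≡ 10 = α_4. Error position i = 4.
  Consistency check: S_2/S_1 = 2·5 = 10 ≡ 10 = α_err ✓ (single-error assumption holds).
Step 4: error magnitude e = S_0/v_4 = S_0·∏_{j≠4}(α_4 − α_j) = 2·6 = 12 ≡ 1 (mod 11).
Step 5: correct position 4: c_4 = r_4 − e = 3 − 1 ≡ 2 (mod 11). Hence c = [1, 3, 10, 2, 8].
  Check: interpolating c through the α_i gives m(x) = 6 + 4·x (degree < 2) with m(α_i) = c_i for every i, so c is indeed a codeword.


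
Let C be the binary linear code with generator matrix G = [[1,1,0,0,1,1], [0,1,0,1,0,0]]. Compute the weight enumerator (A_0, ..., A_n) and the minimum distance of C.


Weight distribution: A_0 = 1, A_2 = 1, A_4 = 2. Minimum distance d = 2.

Enumerate all 2^2 = 4 messages m ∈ F_2^2.
For each, compute codeword c = mG in F_2^6, then tally its weight.
  m = 00 → c = 000000, weight = 0.
  m = 10 → c = 110011, weight = 4.
  m = 01 → c = 010100, weight = 2.
  m = 11 → c = 100111, weight = 4.
Tally weights:
  weight 0: 1 codewords.
  weight 2: 1 codewords.
  weight 4: 2 codewords.
Minimum distance d = smallest w > 0 with A_w > 0 = 2.
Sanity: Σ A_w = 4 = 2^2 = 4 ✓.


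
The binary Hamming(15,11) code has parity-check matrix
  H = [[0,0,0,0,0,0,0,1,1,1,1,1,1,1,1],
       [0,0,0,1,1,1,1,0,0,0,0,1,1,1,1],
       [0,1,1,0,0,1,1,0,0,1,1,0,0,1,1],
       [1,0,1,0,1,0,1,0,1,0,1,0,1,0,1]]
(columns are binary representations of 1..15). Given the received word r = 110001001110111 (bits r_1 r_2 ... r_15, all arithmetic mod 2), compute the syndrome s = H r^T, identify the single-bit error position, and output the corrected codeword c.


s = (0, 0, 0, 1)^T, error position = 1, corrected codeword c = 010001001110111

Compute s = H r^T mod 2 one row at a time:
  s_1 = 0 + 1 + 1 + 1 + 0 + 1 + 1 + 1 = 6 ≡ 0 (mod 2).
  s_2 = 0 + 0 + 1 + 0 + 0 + 1 + 1 + 1 = 4 ≡ 0 (mod 2).
  s_3 = 1 + 0 + 1 + 0 + 1 + 1 + 1 + 1 = 6 ≡ 0 (mod 2).
  s_4 = 1 + 0 + 0 + 0 + 1 + 1 + 1 + 1 = 5 ≡ 1 (mod 2).
s = (0, 0, 0, 1)^T — this equals column 1 of H (binary 0001), so error is at position 1.
Correct: flip bit 1 of r = 110001001110111 to get c = 010001001110111.


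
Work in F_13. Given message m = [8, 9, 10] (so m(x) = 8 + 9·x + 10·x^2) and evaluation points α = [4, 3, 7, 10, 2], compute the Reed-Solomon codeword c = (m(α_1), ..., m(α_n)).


c = [9, 8, 2, 6, 1]

Message polynomial: m(x) = 8 + 9·x + 10·x^2 (mod 13).
For each evaluation point α_i, compute m(α_i) mod 13:
  α_1 = 4: Horner steps 10 → 10 → 9, so m(4) = 9.
  α_2 = 3: Horner steps 10 → 0 → 8, so m(3) = 8.
  α_3 = 7: Horner steps 10 → 1 → 2, so m(7) = 2.
  α_4 = 10: Horner steps 10 → 5 → 6, so m(10) = 6.
  α_5 = 2: Horner steps 10 → 3 → 1, so m(2) = 1.
Codeword c = [9, 8, 2, 6, 1] ∈ F_13^5.


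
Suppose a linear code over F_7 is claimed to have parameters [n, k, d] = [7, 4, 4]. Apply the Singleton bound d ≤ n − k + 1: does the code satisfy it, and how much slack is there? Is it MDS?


Singleton RHS = n − k + 1 = 4, slack = 0, bound satisfied, MDS.

Singleton bound: d ≤ n − k + 1.
Here n = 7, k = 4, so n − k + 1 = 4.
Given d = 4, check d ≤ 4: YES.
Slack = (n − k + 1) − d = 0.
The code is MDS (slack = 0).
Description: the claimed parameters are [7, 4, 4]_7; such a code would be MDS (meets Singleton bound).


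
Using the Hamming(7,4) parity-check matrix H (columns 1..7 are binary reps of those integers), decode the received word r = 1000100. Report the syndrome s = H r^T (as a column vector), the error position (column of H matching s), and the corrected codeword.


s = (1, 0, 0)^T, error position = 4, corrected codeword c = 1001100

Compute s = H r^T mod 2 one row at a time:
  s_1 = 0 + 1 + 0 + 0 = 1 ≡ 1 (mod 2).
  s_2 = 0 + 0 + 0 + 0 = 0 ≡ 0 (mod 2).
  s_3 = 1 + 0 + 1 + 0 = 2 ≡ 0 (mod 2).
s = (1, 0, 0)^T — this equals column 4 of H (binary 100), so error is at position 4.
Correct: flip bit 4 of r = 1000100 to get c = 1001100.


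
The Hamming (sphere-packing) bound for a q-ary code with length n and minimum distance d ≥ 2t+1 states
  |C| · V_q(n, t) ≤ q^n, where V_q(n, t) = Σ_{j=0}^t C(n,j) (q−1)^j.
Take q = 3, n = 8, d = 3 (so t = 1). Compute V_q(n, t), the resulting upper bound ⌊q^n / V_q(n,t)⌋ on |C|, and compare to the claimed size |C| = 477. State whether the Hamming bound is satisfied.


V_q(n, t) = 17, q^n = 6561, Hamming bound = 385, |C| = 477 > bound (violated).

Step 1: Compute V_q(n, t) = Σ_{j=0}^1 C(n, j) (q−1)^j.
  j = 0: C(8,0)·(2)^0 = 1·1 = 1.
  j = 1: C(8,1)·(2)^1 = 8·2 = 16.
  V_q(n, t) = 1 + 16 = 17.
Step 2: q^n = 3^8 = 6561.
Step 3: Hamming bound ⌊q^n / V_q(n,t)⌋ = ⌊6561/17⌋ = 385.
Step 4: Compare |C| = 477 to 385: violated.
The claimed |C| lies above the Hamming bound, so no 3-ary code of length 8 with d ≥ 3 can have 477 codewords.


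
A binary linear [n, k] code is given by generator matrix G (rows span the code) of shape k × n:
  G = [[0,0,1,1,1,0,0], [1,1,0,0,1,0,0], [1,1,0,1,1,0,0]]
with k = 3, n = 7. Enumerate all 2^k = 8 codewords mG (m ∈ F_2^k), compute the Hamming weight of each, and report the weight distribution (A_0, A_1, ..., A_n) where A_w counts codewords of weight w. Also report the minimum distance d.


Weight distribution: A_0 = 1, A_1 = 1, A_2 = 1, A_3 = 3, A_4 = 2. Minimum distance d = 1.

Enumerate all 2^3 = 8 messages m ∈ F_2^3.
For each, compute codeword c = mG in F_2^7, then tally its weight.
  m = 000 → c = 0000000, weight = 0.
  m = 100 → c = 0011100, weight = 3.
  m = 010 → c = 1100100, weight = 3.
  m = 110 → c = 1111000, weight = 4.
  m = 001 → c = 1101100, weight = 4.
  m = 101 → c = 1110000, weight = 3.
  m = 011 → c = 0001000, weight = 1.
  m = 111 → c = 0010100, weight = 2.
Tally weights:
  weight 0: 1 codewords.
  weight 1: 1 codewords.
  weight 2: 1 codewords.
  weight 3: 3 codewords.
  weight 4: 2 codewords.
Minimum distance d = smallest w > 0 with A_w > 0 = 1.
Sanity: Σ A_w = 8 = 2^3 = 8 ✓.


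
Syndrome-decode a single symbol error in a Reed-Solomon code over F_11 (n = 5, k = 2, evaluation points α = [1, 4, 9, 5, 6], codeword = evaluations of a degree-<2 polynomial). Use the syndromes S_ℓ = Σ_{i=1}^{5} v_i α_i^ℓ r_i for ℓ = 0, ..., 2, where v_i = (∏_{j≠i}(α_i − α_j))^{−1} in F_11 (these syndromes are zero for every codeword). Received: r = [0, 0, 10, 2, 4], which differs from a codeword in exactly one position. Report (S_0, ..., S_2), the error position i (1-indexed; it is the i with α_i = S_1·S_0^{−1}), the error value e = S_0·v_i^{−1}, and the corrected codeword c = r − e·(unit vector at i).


S = (4, 4, 4), error at position 1, error magnitude e = 6, c = [5, 0, 10, 2, 4].

Step 1: column multipliers v_i = (∏_{j≠i}(α_i − α_j))^{−1} mod 11.
  i = 1 (α = 1): (1−4)(1−9)(1−5)(1−6) = (−3)·(−8)·(−4)·(−5) = 480 ≡ 7, so v_1 = 7^{−1} = 8 (mod 11).
  i = 2 (α = 4): (4−1)(4−9)(4−5)(4−6) = 3·(−5)·(−1)·(−2) = −30 ≡ 3, so v_2 = 3^{−1} = 4 (mod 11).
  i = 3 (α = 9): (9−1)(9−4)(9−5)(9−6) = 8·5·4·3 = 480 ≡ 7, so v_3 = 7^{−1} = 8 (mod 11).
  i = 4 (α = 5): (5−1)(5−4)(5−9)(5−6) = 4·1·(−4)·(−1) = 16 ≡ 5, so v_4 = 5^{−1} = 9 (mod 11).
  i = 5 (α = 6): (6−1)(6−4)(6−9)(6−5) = 5·2·(−3)·1 = −30 ≡ 3, so v_5 = 3^{−1} = 4 (mod 11).
  v = [8, 4, 8, 9, 4].
Step 2: syndromes of r = [0, 0, 10, 2, 4] (all sums mod 11).
  S_0 = Σ v_i r_i = 8·0 + 4·0 + 8·10 + 9·2 + 4·4 = 114 ≡ 4.
  S_1 = Σ v_i α_i r_i = 8·1·0 + 4·4·0 + 8·9·10 + 9·5·2 + 4·6·4 = 906 ≡ 4.
  α_i^2 mod 11 = [1, 5, 4, 3, 3].
  S_2 = Σ v_i α_i^2 r_i = 8·1·0 + 4·5·0 + 8·4·10 + 9·3·2 + 4·3·4 = 422 ≡ 4.
  S = (4, 4, 4) ≠ 0, so r is not a codeword (an error is present).
Step 3: locate the error. For a single error e at position i, S_ℓ = v_i·e·α_i^ℓ, so α_err = S_1/S_0.
  S_0^{−1} = 4^{−1} = 3 (mod 11), so α_err = 4·3 = 12 ≡ 1 = α_1. Error position i = 1.
  Consistency check: S_2/S_1 = 4·3 = 12 ≡ 1 = α_err ✓ (single-error assumption holds).
Step 4: error magnitude e = S_0/v_1 = S_0·∏_{j≠1}(α_1 − α_j) = 4·7 = 28 ≡ 6 (mod 11).
Step 5: correct position 1: c_1 = r_1 − e = 0 − 6 ≡ 5 (mod 11). Hence c = [5, 0, 10, 2, 4].
  Check: interpolating c through the α_i gives m(x) = 3 + 2·x (degree < 2) with m(α_i) = c_i for every i, so c is indeed a codeword.


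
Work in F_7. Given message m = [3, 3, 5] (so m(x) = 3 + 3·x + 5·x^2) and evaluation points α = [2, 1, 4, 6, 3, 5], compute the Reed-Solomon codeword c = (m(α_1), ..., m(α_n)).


c = [1, 4, 4, 5, 1, 3]

Message polynomial: m(x) = 3 + 3·x + 5·x^2 (mod 7).
For each evaluation point α_i, compute m(α_i) mod 7:
  α_1 = 2: Horner steps 5 → 6 → 1, so m(2) = 1.
  α_2 = 1: Horner steps 5 → 1 → 4, so m(1) = 4.
  α_3 = 4: Horner steps 5 → 2 → 4, so m(4) = 4.
  α_4 = 6: Horner steps 5 → 5 → 5, so m(6) = 5.
  α_5 = 3: Horner steps 5 → 4 → 1, so m(3) = 1.
  α_6 = 5: Horner steps 5 → 0 → 3, so m(5) = 3.
Codeword c = [1, 4, 4, 5, 1, 3] ∈ F_7^6.


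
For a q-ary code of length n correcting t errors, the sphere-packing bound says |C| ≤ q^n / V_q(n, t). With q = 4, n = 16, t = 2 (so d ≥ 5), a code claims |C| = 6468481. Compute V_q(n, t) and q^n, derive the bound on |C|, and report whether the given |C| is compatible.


V_q(n, t) = 1129, q^n = 4294967296, Hamming bound = 3804222, |C| = 6468481 > bound (violated).

Step 1: Compute V_q(n, t) = Σ_{j=0}^2 C(n, j) (q−1)^j.
  j = 0: C(16,0)·(3)^0 = 1·1 = 1.
  j = 1: C(16,1)·(3)^1 = 16·3 = 48.
  j = 2: C(16,2)·(3)^2 = 120·9 = 1080.
  V_q(n, t) = 1 + 48 + 1080 = 1129.
Step 2: q^n = 4^16 = 4294967296.
Step 3: Hamming bound ⌊q^n / V_q(n,t)⌋ = ⌊4294967296/1129⌋ = 3804222.
Step 4: Compare |C| = 6468481 to 3804222: violated.
The claimed |C| lies above the Hamming bound, so no 4-ary code of length 16 with d ≥ 5 can have 6468481 codewords.


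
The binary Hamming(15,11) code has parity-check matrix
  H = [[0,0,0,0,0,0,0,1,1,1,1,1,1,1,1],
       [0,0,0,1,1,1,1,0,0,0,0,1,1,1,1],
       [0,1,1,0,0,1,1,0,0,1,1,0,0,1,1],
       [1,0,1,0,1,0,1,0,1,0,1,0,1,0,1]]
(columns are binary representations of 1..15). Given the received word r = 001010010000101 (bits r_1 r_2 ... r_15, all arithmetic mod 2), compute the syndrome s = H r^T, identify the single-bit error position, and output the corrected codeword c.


s = (1, 1, 0, 0)^T, error position = 12, corrected codeword c = 001010010001101

Compute s = H r^T mod 2 one row at a time:
  s_1 = 1 + 0 + 0 + 0 + 0 + 1 + 0 + 1 = 3 ≡ 1 (mod 2).
  s_2 = 0 + 1 + 0 + 0 + 0 + 1 + 0 + 1 = 3 ≡ 1 (mod 2).
  s_3 = 0 + 1 + 0 + 0 + 0 + 0 + 0 + 1 = 2 ≡ 0 (mod 2).
  s_4 = 0 + 1 + 1 + 0 + 0 + 0 + 1 + 1 = 4 ≡ 0 (mod 2).
s = (1, 1, 0, 0)^T — this equals column 12 of H (binary 1100), so error is at position 12.
Correct: flip bit 12 of r = 001010010000101 to get c = 001010010001101.


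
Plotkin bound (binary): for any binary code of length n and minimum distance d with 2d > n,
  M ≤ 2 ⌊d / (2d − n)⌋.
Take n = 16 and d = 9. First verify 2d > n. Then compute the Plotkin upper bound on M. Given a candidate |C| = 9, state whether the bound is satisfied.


Plotkin bound M ≤ 8; given |C| = 9 > bound (violated).

Check applicability: 2d = 18, n = 16.
2d − n = 2 > 0, so Plotkin applies.
Compute d/(2d−n) = 9/2 ≈ 4.5000.
⌊d/(2d−n)⌋ = 4.
Plotkin bound: M ≤ 2·4 = 8.
Given |C| = 9, check: VIOLATED.
This |C| is above the Plotkin bound, so no binary code with n = 16, d = 9 and 9 codewords exists.


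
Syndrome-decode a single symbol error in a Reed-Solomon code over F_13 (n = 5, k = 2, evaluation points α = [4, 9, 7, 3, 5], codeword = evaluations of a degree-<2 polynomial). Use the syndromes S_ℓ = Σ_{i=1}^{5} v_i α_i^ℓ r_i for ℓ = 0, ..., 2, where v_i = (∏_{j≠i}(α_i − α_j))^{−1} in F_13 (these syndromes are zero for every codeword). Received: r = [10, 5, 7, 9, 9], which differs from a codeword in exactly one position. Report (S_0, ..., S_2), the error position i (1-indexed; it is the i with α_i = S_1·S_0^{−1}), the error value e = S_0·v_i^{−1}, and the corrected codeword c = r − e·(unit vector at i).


S = (7, 8, 11), error at position 4, error magnitude e = 11, c = [10, 5, 7, 11, 9].

Step 1: column multipliers v_i = (∏_{j≠i}(α_i − α_j))^{−1} mod 13.
  i = 1 (α = 4): (4−9)(4−7)(4−3)(4−5) = (−5)·(−3)·1·(−1) = −15 ≡ 11, so v_1 = 11^{−1} = 6 (mod 13).
  i = 2 (α = 9): (9−4)(9−7)(9−3)(9−5) = 5·2·6·4 = 240 ≡ 6, so v_2 = 6^{−1} = 11 (mod 13).
  i = 3 (α = 7): (7−4)(7−9)(7−3)(7−5) = 3·(−2)·4·2 = −48 ≡ 4, so v_3 = 4^{−1} = 10 (mod 13).
  i = 4 (α = 3): (3−4)(3−9)(3−7)(3−5) = (−1)·(−6)·(−4)·(−2) = 48 ≡ 9, so v_4 = 9^{−1} = 3 (mod 13).
  i = 5 (α = 5): (5−4)(5−9)(5−7)(5−3) = 1·(−4)·(−2)·2 = 16 ≡ 3, so v_5 = 3^{−1} = 9 (mod 13).
  v = [6, 11, 10, 3, 9].
Step 2: syndromes of r = [10, 5, 7, 9, 9] (all sums mod 13).
  S_0 = Σ v_i r_i = 6·10 + 11·5 + 10·7 + 3·9 + 9·9 = 293 ≡ 7.
  S_1 = Σ v_i α_i r_i = 6·4·10 + 11·9·5 + 10·7·7 + 3·3·9 + 9·5·9 = 1711 ≡ 8.
  α_i^2 mod 13 = [3, 3, 10, 9, 12].
  S_2 = Σ v_i α_i^2 r_i = 6·3·10 + 11·3·5 + 10·10·7 + 3·9·9 + 9·12·9 = 2260 ≡ 11.
  S = (7, 8, 11) ≠ 0, so r is not a codeword (an error is present).
Step 3: locate the error. For a single error e at position i, S_ℓ = v_i·e·α_i^ℓ, so α_err = S_1/S_0.
  S_0^{−1} = 7^{−1} = 2 (mod 13), so α_err = 8·2 = 16 ≡ 3 = α_4. Error position i = 4.
  Consistency check: S_2/S_1 = 11·5 = 55 ≡ 3 = α_err ✓ (single-error assumption holds).
Step 4: error magnitude e = S_0/v_4 = S_0·∏_{j≠4}(α_4 − α_j) = 7·9 = 63 ≡ 11 (mod 13).
Step 5: correct position 4: c_4 = r_4 − e = 9 − 11 ≡ 11 (mod 13). Hence c = [10, 5, 7, 11, 9].
  Check: interpolating c through the α_i gives m(x) = 1 + 12·x (degree < 2) with m(α_i) = c_i for every i, so c is indeed a codeword.


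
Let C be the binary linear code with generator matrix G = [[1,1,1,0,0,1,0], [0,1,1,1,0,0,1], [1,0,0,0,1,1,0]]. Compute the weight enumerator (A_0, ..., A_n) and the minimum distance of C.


Weight distribution: A_0 = 1, A_3 = 3, A_4 = 3, A_7 = 1. Minimum distance d = 3.

Enumerate all 2^3 = 8 messages m ∈ F_2^3.
For each, compute codeword c = mG in F_2^7, then tally its weight.
  m = 000 → c = 0000000, weight = 0.
  m = 100 → c = 1110010, weight = 4.
  m = 010 → c = 0111001, weight = 4.
  m = 110 → c = 1001011, weight = 4.
  m = 001 → c = 1000110, weight = 3.
  m = 101 → c = 0110100, weight = 3.
  m = 011 → c = 1111111, weight = 7.
  m = 111 → c = 0001101, weight = 3.
Tally weights:
  weight 0: 1 codewords.
  weight 3: 3 codewords.
  weight 4: 3 codewords.
  weight 7: 1 codewords.
Minimum distance d = smallest w > 0 with A_w > 0 = 3.
Sanity: Σ A_w = 8 = 2^3 = 8 ✓.


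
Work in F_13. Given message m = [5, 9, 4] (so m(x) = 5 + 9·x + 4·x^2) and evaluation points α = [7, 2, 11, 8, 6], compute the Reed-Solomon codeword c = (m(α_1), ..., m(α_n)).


c = [4, 0, 3, 8, 8]

Message polynomial: m(x) = 5 + 9·x + 4·x^2 (mod 13).
For each evaluation point α_i, compute m(α_i) mod 13:
  α_1 = 7: Horner steps 4 → 11 → 4, so m(7) = 4.
  α_2 = 2: Horner steps 4 → 4 → 0, so m(2) = 0.
  α_3 = 11: Horner steps 4 → 1 → 3, so m(11) = 3.
  α_4 = 8: Horner steps 4 → 2 → 8, so m(8) = 8.
  α_5 = 6: Horner steps 4 → 7 → 8, so m(6) = 8.
Codeword c = [4, 0, 3, 8, 8] ∈ F_13^5.


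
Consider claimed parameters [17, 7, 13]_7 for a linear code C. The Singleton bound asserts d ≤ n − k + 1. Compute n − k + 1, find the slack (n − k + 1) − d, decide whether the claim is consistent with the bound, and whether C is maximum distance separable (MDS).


Singleton RHS = n − k + 1 = 11, slack = -2, bound violated (no such code; not MDS).

Singleton bound: d ≤ n − k + 1.
Here n = 17, k = 7, so n − k + 1 = 11.
Given d = 13, check d ≤ 11: NO.
Slack = (n − k + 1) − d = -2.
The slack is negative: d = 13 exceeds n − k + 1 = 11 by 2, so the Singleton bound is violated and no linear [17, 7, 13]_7 code can exist. In particular it is not MDS (MDS requires d = n − k + 1 exactly).
Description: the claimed parameters are [17, 7, 13]_7; such a code would be impossible (violates the Singleton bound).


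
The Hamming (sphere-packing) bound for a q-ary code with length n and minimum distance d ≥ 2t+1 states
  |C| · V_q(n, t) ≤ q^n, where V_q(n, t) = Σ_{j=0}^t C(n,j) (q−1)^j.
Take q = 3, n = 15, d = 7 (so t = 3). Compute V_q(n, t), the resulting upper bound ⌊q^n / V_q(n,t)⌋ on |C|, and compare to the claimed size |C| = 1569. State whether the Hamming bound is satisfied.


V_q(n, t) = 4091, q^n = 14348907, Hamming bound = 3507, |C| = 1569 ≤ bound (satisfied).

Step 1: Compute V_q(n, t) = Σ_{j=0}^3 C(n, j) (q−1)^j.
  j = 0: C(15,0)·(2)^0 = 1·1 = 1.
  j = 1: C(15,1)·(2)^1 = 15·2 = 30.
  j = 2: C(15,2)·(2)^2 = 105·4 = 420.
  j = 3: C(15,3)·(2)^3 = 455·8 = 3640.
  V_q(n, t) = 1 + 30 + 420 + 3640 = 4091.
Step 2: q^n = 3^15 = 14348907.
Step 3: Hamming bound ⌊q^n / V_q(n,t)⌋ = ⌊14348907/4091⌋ = 3507.
Step 4: Compare |C| = 1569 to 3507: satisfied.
The claimed |C| lies below the Hamming bound.


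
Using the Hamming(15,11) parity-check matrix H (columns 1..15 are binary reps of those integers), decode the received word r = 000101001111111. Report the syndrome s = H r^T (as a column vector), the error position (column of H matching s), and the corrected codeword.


s = (1, 0, 1, 0)^T, error position = 10, corrected codeword c = 000101001011111

Compute s = H r^T mod 2 one row at a time:
  s_1 = 0 + 1 + 1 + 1 + 1 + 1 + 1 + 1 = 7 ≡ 1 (mod 2).
  s_2 = 1 + 0 + 1 + 0 + 1 + 1 + 1 + 1 = 6 ≡ 0 (mod 2).
  s_3 = 0 + 0 + 1 + 0 + 1 + 1 + 1 + 1 = 5 ≡ 1 (mod 2).
  s_4 = 0 + 0 + 0 + 0 + 1 + 1 + 1 + 1 = 4 ≡ 0 (mod 2).
s = (1, 0, 1, 0)^T — this equals column 10 of H (binary 1010), so error is at position 10.
Correct: flip bit 10 of r = 000101001111111 to get c = 000101001011111.


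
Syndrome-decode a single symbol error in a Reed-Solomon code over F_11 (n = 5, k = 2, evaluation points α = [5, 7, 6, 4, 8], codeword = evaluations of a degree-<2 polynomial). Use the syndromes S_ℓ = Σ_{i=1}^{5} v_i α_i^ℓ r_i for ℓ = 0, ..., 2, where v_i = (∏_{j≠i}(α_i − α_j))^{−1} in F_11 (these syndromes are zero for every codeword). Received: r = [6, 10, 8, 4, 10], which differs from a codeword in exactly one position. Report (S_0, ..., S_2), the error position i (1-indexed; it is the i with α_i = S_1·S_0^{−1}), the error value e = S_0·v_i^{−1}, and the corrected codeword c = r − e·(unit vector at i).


S = (10, 3, 2), error at position 5, error magnitude e = 9, c = [6, 10, 8, 4, 1].

Step 1: column multipliers v_i = (∏_{j≠i}(α_i − α_j))^{−1} mod 11.
  i = 1 (α = 5): (5−7)(5−6)(5−4)(5−8) = (−2)·(−1)·1·(−3) = −6 ≡ 5, so v_1 = 5^{−1} = 9 (mod 11).
  i = 2 (α = 7): (7−5)(7−6)(7−4)(7−8) = 2·1·3·(−1) = −6 ≡ 5, so v_2 = 5^{−1} = 9 (mod 11).
  i = 3 (α = 6): (6−5)(6−7)(6−4)(6−8) = 1·(−1)·2·(−2) = 4 ≡ 4, so v_3 = 4^{−1} = 3 (mod 11).
  i = 4 (α = 4): (4−5)(4−7)(4−6)(4−8) = (−1)·(−3)·(−2)·(−4) = 24 ≡ 2, so v_4 = 2^{−1} = 6 (mod 11).
  i = 5 (α = 8): (8−5)(8−7)(8−6)(8−4) = 3·1·2·4 = 24 ≡ 2, so v_5 = 2^{−1} = 6 (mod 11).
  v = [9, 9, 3, 6, 6].
Step 2: syndromes of r = [6, 10, 8, 4, 10] (all sums mod 11).
  S_0 = Σ v_i r_i = 9·6 + 9·10 + 3·8 + 6·4 + 6·10 = 252 ≡ 10.
  S_1 = Σ v_i α_i r_i = 9·5·6 + 9·7·10 + 3·6·8 + 6·4·4 + 6·8·10 = 1620 ≡ 3.
  α_i^2 mod 11 = [3, 5, 3, 5, 9].
  S_2 = Σ v_i α_i^2 r_i = 9·3·6 + 9·5·10 + 3·3·8 + 6·5·4 + 6·9·10 = 1344 ≡ 2.
  S = (10, 3, 2) ≠ 0, so r is not a codeword (an error is present).
Step 3: locate the error. For a single error e at position i, S_ℓ = v_i·e·α_i^ℓ, so α_err = S_1/S_0.
  S_0^{−1} = 10^{−1} = 10 (mod 11), so α_err = 3·10 = 30 ≡ 8 = α_5. Error position i = 5.
  Consistency check: S_2/S_1 = 2·4 = 8 ≡ 8 = α_err ✓ (single-error assumption holds).
Step 4: error magnitude e = S_0/v_5 = S_0·∏_{j≠5}(α_5 − α_j) = 10·2 = 20 ≡ 9 (mod 11).
Step 5: correct position 5: c_5 = r_5 − e = 10 − 9 ≡ 1 (mod 11). Hence c = [6, 10, 8, 4, 1].
  Check: interpolating c through the α_i gives m(x) = 7 + 2·x (degree < 2) with m(α_i) = c_i for every i, so c is indeed a codeword.


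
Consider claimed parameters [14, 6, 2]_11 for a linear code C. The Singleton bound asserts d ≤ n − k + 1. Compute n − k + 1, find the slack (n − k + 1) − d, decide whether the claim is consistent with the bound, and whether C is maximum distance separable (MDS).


Singleton RHS = n − k + 1 = 9, slack = 7, bound satisfied, not MDS.

Singleton bound: d ≤ n − k + 1.
Here n = 14, k = 6, so n − k + 1 = 9.
Given d = 2, check d ≤ 9: YES.
Slack = (n − k + 1) − d = 7.
The code is NOT MDS (slack = 7 > 0).
Description: the claimed parameters are [14, 6, 2]_11; such a code would be non-MDS.


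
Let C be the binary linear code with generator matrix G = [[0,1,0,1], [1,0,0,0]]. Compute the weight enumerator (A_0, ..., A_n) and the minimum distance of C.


Weight distribution: A_0 = 1, A_1 = 1, A_2 = 1, A_3 = 1. Minimum distance d = 1.

Enumerate all 2^2 = 4 messages m ∈ F_2^2.
For each, compute codeword c = mG in F_2^4, then tally its weight.
  m = 00 → c = 0000, weight = 0.
  m = 10 → c = 0101, weight = 2.
  m = 01 → c = 1000, weight = 1.
  m = 11 → c = 1101, weight = 3.
Tally weights:
  weight 0: 1 codewords.
  weight 1: 1 codewords.
  weight 2: 1 codewords.
  weight 3: 1 codewords.
Minimum distance d = smallest w > 0 with A_w > 0 = 1.
Sanity: Σ A_w = 4 = 2^2 = 4 ✓.


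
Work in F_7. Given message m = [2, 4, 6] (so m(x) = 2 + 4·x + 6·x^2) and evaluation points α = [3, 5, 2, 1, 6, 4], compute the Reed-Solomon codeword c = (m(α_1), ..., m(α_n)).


c = [5, 4, 6, 5, 4, 2]

Message polynomial: m(x) = 2 + 4·x + 6·x^2 (mod 7).
For each evaluation point α_i, compute m(α_i) mod 7:
  α_1 = 3: Horner steps 6 → 1 → 5, so m(3) = 5.
  α_2 = 5: Horner steps 6 → 6 → 4, so m(5) = 4.
  α_3 = 2: Horner steps 6 → 2 → 6, so m(2) = 6.
  α_4 = 1: Horner steps 6 → 3 → 5, so m(1) = 5.
  α_5 = 6: Horner steps 6 → 5 → 4, so m(6) = 4.
  α_6 = 4: Horner steps 6 → 0 → 2, so m(4) = 2.
Codeword c = [5, 4, 6, 5, 4, 2] ∈ F_7^6.


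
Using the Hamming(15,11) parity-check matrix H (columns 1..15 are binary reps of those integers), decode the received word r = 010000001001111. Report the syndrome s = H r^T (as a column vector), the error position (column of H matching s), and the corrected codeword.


s = (1, 0, 1, 1)^T, error position = 11, corrected codeword c = 010000001011111

Compute s = H r^T mod 2 one row at a time:
  s_1 = 0 + 1 + 0 + 0 + 1 + 1 + 1 + 1 = 5 ≡ 1 (mod 2).
  s_2 = 0 + 0 + 0 + 0 + 1 + 1 + 1 + 1 = 4 ≡ 0 (mod 2).
  s_3 = 1 + 0 + 0 + 0 + 0 + 0 + 1 + 1 = 3 ≡ 1 (mod 2).
  s_4 = 0 + 0 + 0 + 0 + 1 + 0 + 1 + 1 = 3 ≡ 1 (mod 2).
s = (1, 0, 1, 1)^T — this equals column 11 of H (binary 1011), so error is at position 11.
Correct: flip bit 11 of r = 010000001001111 to get c = 010000001011111.


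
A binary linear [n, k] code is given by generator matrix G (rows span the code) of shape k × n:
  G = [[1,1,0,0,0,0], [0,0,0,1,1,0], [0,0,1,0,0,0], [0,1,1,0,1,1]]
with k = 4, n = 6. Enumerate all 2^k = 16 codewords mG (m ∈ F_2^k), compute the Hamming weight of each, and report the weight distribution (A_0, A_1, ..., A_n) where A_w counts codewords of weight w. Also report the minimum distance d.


Weight distribution: A_0 = 1, A_1 = 1, A_2 = 2, A_3 = 6, A_4 = 5, A_5 = 1. Minimum distance d = 1.

Enumerate all 2^4 = 16 messages m ∈ F_2^4.
For each, compute codeword c = mG in F_2^6, then tally its weight.
  m = 0000 → c = 000000, weight = 0.
  m = 1000 → c = 110000, weight = 2.
  m = 0100 → c = 000110, weight = 2.
  m = 1100 → c = 110110, weight = 4.
  m = 0010 → c = 001000, weight = 1.
  m = 1010 → c = 111000, weight = 3.
  m = 0110 → c = 001110, weight = 3.
  m = 1110 → c = 111110, weight = 5.
  m = 0001 → c = 011011, weight = 4.
  m = 1001 → c = 101011, weight = 4.
  m = 0101 → c = 011101, weight = 4.
  m = 1101 → c = 101101, weight = 4.
  m = 0011 → c = 010011, weight = 3.
  m = 1011 → c = 100011, weight = 3.
  m = 0111 → c = 010101, weight = 3.
  m = 1111 → c = 100101, weight = 3.
Tally weights:
  weight 0: 1 codewords.
  weight 1: 1 codewords.
  weight 2: 2 codewords.
  weight 3: 6 codewords.
  weight 4: 5 codewords.
  weight 5: 1 codewords.
Minimum distance d = smallest w > 0 with A_w > 0 = 1.
Sanity: Σ A_w = 16 = 2^4 = 16 ✓.


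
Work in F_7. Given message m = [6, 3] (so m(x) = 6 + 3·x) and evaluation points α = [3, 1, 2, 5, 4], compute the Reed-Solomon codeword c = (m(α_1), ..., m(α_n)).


c = [1, 2, 5, 0, 4]

Message polynomial: m(x) = 6 + 3·x (mod 7).
For each evaluation point α_i, compute m(α_i) mod 7:
  α_1 = 3: Horner steps 3 → 1, so m(3) = 1.
  α_2 = 1: Horner steps 3 → 2, so m(1) = 2.
  α_3 = 2: Horner steps 3 → 5, so m(2) = 5.
  α_4 = 5: Horner steps 3 → 0, so m(5) = 0.
  α_5 = 4: Horner steps 3 → 4, so m(4) = 4.
Codeword c = [1, 2, 5, 0, 4] ∈ F_7^5.


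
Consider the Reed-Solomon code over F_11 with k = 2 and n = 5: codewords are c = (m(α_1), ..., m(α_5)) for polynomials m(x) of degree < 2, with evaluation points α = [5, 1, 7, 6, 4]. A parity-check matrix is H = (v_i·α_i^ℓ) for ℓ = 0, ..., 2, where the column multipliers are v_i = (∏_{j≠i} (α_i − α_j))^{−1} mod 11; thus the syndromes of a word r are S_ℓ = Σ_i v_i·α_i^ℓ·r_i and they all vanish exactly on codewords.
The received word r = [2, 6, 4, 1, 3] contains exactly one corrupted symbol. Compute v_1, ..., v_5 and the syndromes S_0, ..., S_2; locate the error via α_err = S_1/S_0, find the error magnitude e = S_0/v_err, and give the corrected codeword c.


S = (5, 2, 3), error at position 3, error magnitude e = 4, c = [2, 6, 0, 1, 3].

Step 1: column multipliers v_i = (∏_{j≠i}(α_i − α_j))^{−1} mod 11.
  i = 1 (α = 5): (5−1)(5−7)(5−6)(5−4) = 4·(−2)·(−1)·1 = 8 ≡ 8, so v_1 = 8^{−1} = 7 (mod 11).
  i = 2 (α = 1): (1−5)(1−7)(1−6)(1−4) = (−4)·(−6)·(−5)·(−3) = 360 ≡ 8, so v_2 = 8^{−1} = 7 (mod 11).
  i = 3 (α = 7): (7−5)(7−1)(7−6)(7−4) = 2·6·1·3 = 36 ≡ 3, so v_3 = 3^{−1} = 4 (mod 11).
  i = 4 (α = 6): (6−5)(6−1)(6−7)(6−4) = 1·5·(−1)·2 = −10 ≡ 1, so v_4 = 1^{−1} = 1 (mod 11).
  i = 5 (α = 4): (4−5)(4−1)(4−7)(4−6) = (−1)·3·(−3)·(−2) = −18 ≡ 4, so v_5 = 4^{−1} = 3 (mod 11).
  v = [7, 7, 4, 1, 3].
Step 2: syndromes of r = [2, 6, 4, 1, 3] (all sums mod 11).
  S_0 = Σ v_i r_i = 7·2 + 7·6 + 4·4 + 1·1 + 3·3 = 82 ≡ 5.
  S_1 = Σ v_i α_i r_i = 7·5·2 + 7·1·6 + 4·7·4 + 1·6·1 + 3·4·3 = 266 ≡ 2.
  α_i^2 mod 11 = [3, 1, 5, 3, 5].
  S_2 = Σ v_i α_i^2 r_i = 7·3·2 + 7·1·6 + 4·5·4 + 1·3·1 + 3·5·3 = 212 ≡ 3.
  S = (5, 2, 3) ≠ 0, so r is not a codeword (an error is present).
Step 3: locate the error. For a single error e at position i, S_ℓ = v_i·e·α_i^ℓ, so α_err = S_1/S_0.
  S_0^{−1} = 5^{−1} = 9 (mod 11), so α_err = 2·9 = 18 ≡ 7 = α_3. Error position i = 3.
  Consistency check: S_2/S_1 = 3·6 = 18 ≡ 7 = α_err ✓ (single-error assumption holds).
Step 4: error magnitude e = S_0/v_3 = S_0·∏_{j≠3}(α_3 − α_j) = 5·3 = 15 ≡ 4 (mod 11).
Step 5: correct position 3: c_3 = r_3 − e = 4 − 4 ≡ 0 (mod 11). Hence c = [2, 6, 0, 1, 3].
  Check: interpolating c through the α_i gives m(x) = 7 + 10·x (degree < 2) with m(α_i) = c_i for every i, so c is indeed a codeword.


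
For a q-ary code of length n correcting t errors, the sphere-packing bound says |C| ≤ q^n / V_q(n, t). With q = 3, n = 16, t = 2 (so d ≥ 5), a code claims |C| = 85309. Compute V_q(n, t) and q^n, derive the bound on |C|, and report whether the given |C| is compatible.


V_q(n, t) = 513, q^n = 43046721, Hamming bound = 83911, |C| = 85309 > bound (violated).

Step 1: Compute V_q(n, t) = Σ_{j=0}^2 C(n, j) (q−1)^j.
  j = 0: C(16,0)·(2)^0 = 1·1 = 1.
  j = 1: C(16,1)·(2)^1 = 16·2 = 32.
  j = 2: C(16,2)·(2)^2 = 120·4 = 480.
  V_q(n, t) = 1 + 32 + 480 = 513.
Step 2: q^n = 3^16 = 43046721.
Step 3: Hamming bound ⌊q^n / V_q(n,t)⌋ = ⌊43046721/513⌋ = 83911.
Step 4: Compare |C| = 85309 to 83911: violated.
The claimed |C| lies above the Hamming bound, so no 3-ary code of length 16 with d ≥ 5 can have 85309 codewords.


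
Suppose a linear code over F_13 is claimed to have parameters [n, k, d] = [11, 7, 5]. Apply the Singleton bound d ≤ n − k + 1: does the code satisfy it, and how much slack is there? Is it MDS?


Singleton RHS = n − k + 1 = 5, slack = 0, bound satisfied, MDS.

Singleton bound: d ≤ n − k + 1.
Here n = 11, k = 7, so n − k + 1 = 5.
Given d = 5, check d ≤ 5: YES.
Slack = (n − k + 1) − d = 0.
The code is MDS (slack = 0).
Description: the claimed parameters are [11, 7, 5]_13; such a code would be MDS (meets Singleton bound).


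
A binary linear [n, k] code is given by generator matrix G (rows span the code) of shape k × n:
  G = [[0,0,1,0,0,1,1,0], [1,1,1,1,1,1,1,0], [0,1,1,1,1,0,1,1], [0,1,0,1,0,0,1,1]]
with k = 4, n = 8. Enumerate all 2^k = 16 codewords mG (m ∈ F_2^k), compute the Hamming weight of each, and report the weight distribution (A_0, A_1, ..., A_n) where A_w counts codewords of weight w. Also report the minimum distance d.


Weight distribution: A_0 = 1, A_2 = 1, A_3 = 3, A_4 = 5, A_5 = 4, A_6 = 1, A_7 = 1. Minimum distance d = 2.

Enumerate all 2^4 = 16 messages m ∈ F_2^4.
For each, compute codeword c = mG in F_2^8, then tally its weight.
  m = 0000 → c = 00000000, weight = 0.
  m = 1000 → c = 00100110, weight = 3.
  m = 0100 → c = 11111110, weight = 7.
  m = 1100 → c = 11011000, weight = 4.
  m = 0010 → c = 01111011, weight = 6.
  m = 1010 → c = 01011101, weight = 5.
  m = 0110 → c = 10000101, weight = 3.
  m = 1110 → c = 10100011, weight = 4.
  m = 0001 → c = 01010011, weight = 4.
  m = 1001 → c = 01110101, weight = 5.
  m = 0101 → c = 10101101, weight = 5.
  m = 1101 → c = 10001011, weight = 4.
  m = 0011 → c = 00101000, weight = 2.
  m = 1011 → c = 00001110, weight = 3.
  m = 0111 → c = 11010110, weight = 5.
  m = 1111 → c = 11110000, weight = 4.
Tally weights:
  weight 0: 1 codewords.
  weight 2: 1 codewords.
  weight 3: 3 codewords.
  weight 4: 5 codewords.
  weight 5: 4 codewords.
  weight 6: 1 codewords.
  weight 7: 1 codewords.
Minimum distance d = smallest w > 0 with A_w > 0 = 2.
Sanity: Σ A_w = 16 = 2^4 = 16 ✓.


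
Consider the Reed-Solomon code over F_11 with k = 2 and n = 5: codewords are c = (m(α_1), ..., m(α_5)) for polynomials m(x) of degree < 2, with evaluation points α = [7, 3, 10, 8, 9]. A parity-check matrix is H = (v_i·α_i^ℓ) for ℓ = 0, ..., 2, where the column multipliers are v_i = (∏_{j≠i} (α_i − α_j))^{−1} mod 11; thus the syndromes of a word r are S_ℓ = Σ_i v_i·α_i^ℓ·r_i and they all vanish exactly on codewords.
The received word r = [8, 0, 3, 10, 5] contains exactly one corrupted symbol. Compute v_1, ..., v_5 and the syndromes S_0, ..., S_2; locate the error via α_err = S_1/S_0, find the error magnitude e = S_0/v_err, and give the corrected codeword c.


S = (7, 8, 6), error at position 5, error magnitude e = 4, c = [8, 0, 3, 10, 1].

Step 1: column multipliers v_i = (∏_{j≠i}(α_i − α_j))^{−1} mod 11.
  i = 1 (α = 7): (7−3)(7−10)(7−8)(7−9) = 4·(−3)·(−1)·(−2) = −24 ≡ 9, so v_1 = 9^{−1} = 5 (mod 11).
  i = 2 (α = 3): (3−7)(3−10)(3−8)(3−9) = (−4)·(−7)·(−5)·(−6) = 840 ≡ 4, so v_2 = 4^{−1} = 3 (mod 11).
  i = 3 (α = 10): (10−7)(10−3)(10−8)(10−9) = 3·7·2·1 = 42 ≡ 9, so v_3 = 9^{−1} = 5 (mod 11).
  i = 4 (α = 8): (8−7)(8−3)(8−10)(8−9) = 1·5·(−2)·(−1) = 10 ≡ 10, so v_4 = 10^{−1} = 10 (mod 11).
  i = 5 (α = 9): (9−7)(9−3)(9−10)(9−8) = 2·6·(−1)·1 = −12 ≡ 10, so v_5 = 10^{−1} = 10 (mod 11).
  v = [5, 3, 5, 10, 10].
Step 2: syndromes of r = [8, 0, 3, 10, 5] (all sums mod 11).
  S_0 = Σ v_i r_i = 5·8 + 3·0 + 5·3 + 10·10 + 10·5 = 205 ≡ 7.
  S_1 = Σ v_i α_i r_i = 5·7·8 + 3·3·0 + 5·10·3 + 10·8·10 + 10·9·5 = 1680 ≡ 8.
  α_i^2 mod 11 = [5, 9, 1, 9, 4].
  S_2 = Σ v_i α_i^2 r_i = 5·5·8 + 3·9·0 + 5·1·3 + 10·9·10 + 10·4·5 = 1315 ≡ 6.
  S = (7, 8, 6) ≠ 0, so r is not a codeword (an error is present).
Step 3: locate the error. For a single error e at position i, S_ℓ = v_i·e·α_i^ℓ, so α_err = S_1/S_0.
  S_0^{−1} = 7^{−1} = 8 (mod 11), so α_err = 8·8 = 64 ≡ 9 = α_5. Error position i = 5.
  Consistency check: S_2/S_1 = 6·7 = 42 ≡ 9 = α_err ✓ (single-error assumption holds).
Step 4: error magnitude e = S_0/v_5 = S_0·∏_{j≠5}(α_5 − α_j) = 7·10 = 70 ≡ 4 (mod 11).
Step 5: correct position 5: c_5 = r_5 − e = 5 − 4 ≡ 1 (mod 11). Hence c = [8, 0, 3, 10, 1].
  Check: interpolating c through the α_i gives m(x) = 5 + 2·x (degree < 2) with m(α_i) = c_i for every i, so c is indeed a codeword.


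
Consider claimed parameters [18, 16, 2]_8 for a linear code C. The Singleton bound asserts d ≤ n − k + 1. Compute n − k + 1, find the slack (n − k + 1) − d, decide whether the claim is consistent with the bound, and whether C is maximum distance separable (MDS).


Singleton RHS = n − k + 1 = 3, slack = 1, bound satisfied, not MDS.

Singleton bound: d ≤ n − k + 1.
Here n = 18, k = 16, so n − k + 1 = 3.
Given d = 2, check d ≤ 3: YES.
Slack = (n − k + 1) − d = 1.
The code is NOT MDS (slack = 1 > 0).
Description: the claimed parameters are [18, 16, 2]_8; such a code would be non-MDS.


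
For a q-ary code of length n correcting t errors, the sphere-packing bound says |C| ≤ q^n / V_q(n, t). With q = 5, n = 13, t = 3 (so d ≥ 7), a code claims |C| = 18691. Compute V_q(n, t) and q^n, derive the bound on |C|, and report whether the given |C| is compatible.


V_q(n, t) = 19605, q^n = 1220703125, Hamming bound = 62264, |C| = 18691 ≤ bound (satisfied).

Step 1: Compute V_q(n, t) = Σ_{j=0}^3 C(n, j) (q−1)^j.
  j = 0: C(13,0)·(4)^0 = 1·1 = 1.
  j = 1: C(13,1)·(4)^1 = 13·4 = 52.
  j = 2: C(13,2)·(4)^2 = 78·16 = 1248.
  j = 3: C(13,3)·(4)^3 = 286·64 = 18304.
  V_q(n, t) = 1 + 52 + 1248 + 18304 = 19605.
Step 2: q^n = 5^13 = 1220703125.
Step 3: Hamming bound ⌊q^n / V_q(n,t)⌋ = ⌊1220703125/19605⌋ = 62264.
Step 4: Compare |C| = 18691 to 62264: satisfied.
The claimed |C| lies below the Hamming bound.


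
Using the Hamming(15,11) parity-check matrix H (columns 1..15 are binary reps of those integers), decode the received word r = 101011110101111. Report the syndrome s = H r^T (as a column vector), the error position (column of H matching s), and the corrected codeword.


s = (0, 1, 0, 0)^T, error position = 4, corrected codeword c = 101111110101111

Compute s = H r^T mod 2 one row at a time:
  s_1 = 1 + 0 + 1 + 0 + 1 + 1 + 1 + 1 = 6 ≡ 0 (mod 2).
  s_2 = 0 + 1 + 1 + 1 + 1 + 1 + 1 + 1 = 7 ≡ 1 (mod 2).
  s_3 = 0 + 1 + 1 + 1 + 1 + 0 + 1 + 1 = 6 ≡ 0 (mod 2).
  s_4 = 1 + 1 + 1 + 1 + 0 + 0 + 1 + 1 = 6 ≡ 0 (mod 2).
s = (0, 1, 0, 0)^T — this equals column 4 of H (binary 0100), so error is at position 4.
Correct: flip bit 4 of r = 101011110101111 to get c = 101111110101111.


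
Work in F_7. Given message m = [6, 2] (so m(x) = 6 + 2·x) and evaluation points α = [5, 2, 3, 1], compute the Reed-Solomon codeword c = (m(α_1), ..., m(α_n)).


c = [2, 3, 5, 1]

Message polynomial: m(x) = 6 + 2·x (mod 7).
For each evaluation point α_i, compute m(α_i) mod 7:
  α_1 = 5: Horner steps 2 → 2, so m(5) = 2.
  α_2 = 2: Horner steps 2 → 3, so m(2) = 3.
  α_3 = 3: Horner steps 2 → 5, so m(3) = 5.
  α_4 = 1: Horner steps 2 → 1, so m(1) = 1.
Codeword c = [2, 3, 5, 1] ∈ F_7^4.


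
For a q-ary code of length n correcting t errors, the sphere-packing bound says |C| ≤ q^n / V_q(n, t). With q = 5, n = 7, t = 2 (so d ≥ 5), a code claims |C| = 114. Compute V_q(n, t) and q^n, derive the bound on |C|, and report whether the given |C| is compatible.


V_q(n, t) = 365, q^n = 78125, Hamming bound = 214, |C| = 114 ≤ bound (satisfied).

Step 1: Compute V_q(n, t) = Σ_{j=0}^2 C(n, j) (q−1)^j.
  j = 0: C(7,0)·(4)^0 = 1·1 = 1.
  j = 1: C(7,1)·(4)^1 = 7·4 = 28.
  j = 2: C(7,2)·(4)^2 = 21·16 = 336.
  V_q(n, t) = 1 + 28 + 336 = 365.
Step 2: q^n = 5^7 = 78125.
Step 3: Hamming bound ⌊q^n / V_q(n,t)⌋ = ⌊78125/365⌋ = 214.
Step 4: Compare |C| = 114 to 214: satisfied.
The claimed |C| lies below the Hamming bound.


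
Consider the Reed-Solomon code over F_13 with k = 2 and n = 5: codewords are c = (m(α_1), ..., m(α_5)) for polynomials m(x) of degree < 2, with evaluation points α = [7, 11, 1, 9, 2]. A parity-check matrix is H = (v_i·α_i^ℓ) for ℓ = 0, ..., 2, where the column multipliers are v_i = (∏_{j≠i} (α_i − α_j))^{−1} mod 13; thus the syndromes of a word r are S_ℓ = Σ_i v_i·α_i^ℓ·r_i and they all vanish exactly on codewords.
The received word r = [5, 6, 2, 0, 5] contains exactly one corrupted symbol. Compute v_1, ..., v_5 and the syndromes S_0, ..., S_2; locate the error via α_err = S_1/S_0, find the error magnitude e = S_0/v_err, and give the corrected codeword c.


S = (4, 2, 1), error at position 1, error magnitude e = 11, c = [7, 6, 2, 0, 5].

Step 1: column multipliers v_i = (∏_{j≠i}(α_i − α_j))^{−1} mod 13.
  i = 1 (α = 7): (7−11)(7−1)(7−9)(7−2) = (−4)·6·(−2)·5 = 240 ≡ 6, so v_1 = 6^{−1} = 11 (mod 13).
  i = 2 (α = 11): (11−7)(11−1)(11−9)(11−2) = 4·10·2·9 = 720 ≡ 5, so v_2 = 5^{−1} = 8 (mod 13).
  i = 3 (α = 1): (1−7)(1−11)(1−9)(1−2) = (−6)·(−10)·(−8)·(−1) = 480 ≡ 12, so v_3 = 12^{−1} = 12 (mod 13).
  i = 4 (α = 9): (9−7)(9−11)(9−1)(9−2) = 2·(−2)·8·7 = −224 ≡ 10, so v_4 = 10^{−1} = 4 (mod 13).
  i = 5 (α = 2): (2−7)(2−11)(2−1)(2−9) = (−5)·(−9)·1·(−7) = −315 ≡ 10, so v_5 = 10^{−1} = 4 (mod 13).
  v = [11, 8, 12, 4, 4].
Step 2: syndromes of r = [5, 6, 2, 0, 5] (all sums mod 13).
  S_0 = Σ v_i r_i = 11·5 + 8·6 + 12·2 + 4·0 + 4·5 = 147 ≡ 4.
  S_1 = Σ v_i α_i r_i = 11·7·5 + 8·11·6 + 12·1·2 + 4·9·0 + 4·2·5 = 977 ≡ 2.
  α_i^2 mod 13 = [10, 4, 1, 3, 4].
  S_2 = Σ v_i α_i^2 r_i = 11·10·5 + 8·4·6 + 12·1·2 + 4·3·0 + 4·4·5 = 846 ≡ 1.
  S = (4, 2, 1) ≠ 0, so r is not a codeword (an error is present).
Step 3: locate the error. For a single error e at position i, S_ℓ = v_i·e·α_i^ℓ, so α_err = S_1/S_0.
  S_0^{−1} = 4^{−1} = 10 (mod 13), so α_err = 2·10 = 20 ≡ 7 = α_1. Error position i = 1.
  Consistency check: S_2/S_1 = 1·7 = 7 ≡ 7 = α_err ✓ (single-error assumption holds).
Step 4: error magnitude e = S_0/v_1 = S_0·∏_{j≠1}(α_1 − α_j) = 4·6 = 24 ≡ 11 (mod 13).
Step 5: correct position 1: c_1 = r_1 − e = 5 − 11 ≡ 7 (mod 13). Hence c = [7, 6, 2, 0, 5].
  Check: interpolating c through the α_i gives m(x) = 12 + 3·x (degree < 2) with m(α_i) = c_i for every i, so c is indeed a codeword.
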